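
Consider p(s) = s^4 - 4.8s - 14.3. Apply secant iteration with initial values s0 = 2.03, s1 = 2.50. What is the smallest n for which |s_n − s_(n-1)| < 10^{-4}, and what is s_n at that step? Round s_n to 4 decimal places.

p(2.03) = -7.062183, p(2.50) = 12.762500
s2 = 2.500000 − 12.762500·(0.470000)/(19.824683) = 2.197429;  |Δ| = 0.302571
p(2.197429) = -1.531373
s3 = 2.197429 − (-1.531373)·(-0.302571)/(-14.293873) = 2.229845;  |Δ| = 0.032416
p(2.229845) = -0.280401
s4 = 2.229845 − (-0.280401)·(0.032416)/(1.250972) = 2.237111;  |Δ| = 0.007266
p(2.237111) = 0.008537
s5 = 2.237111 − 0.008537·(0.007266)/(0.288938) = 2.236896;  |Δ| = 0.000215
p(2.236896) = -0.000045
s6 = 2.236896 − (-0.000045)·(-0.000215)/(-0.008583) = 2.236897;  |Δ| = 0.000001
|s6 − s5| = 0.000001 < 10^{-4}

n = 6, s_n = 2.2369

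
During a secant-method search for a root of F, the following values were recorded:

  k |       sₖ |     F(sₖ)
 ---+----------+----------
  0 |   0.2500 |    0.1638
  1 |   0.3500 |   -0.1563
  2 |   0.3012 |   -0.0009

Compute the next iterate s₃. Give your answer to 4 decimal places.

0.3009

s₃ = 0.3012 − (-0.0009)·(0.3012 − 0.3500) / (-0.0009 − (-0.1563))
   = 0.3012 − (0.000044)/(0.155400) = 0.300917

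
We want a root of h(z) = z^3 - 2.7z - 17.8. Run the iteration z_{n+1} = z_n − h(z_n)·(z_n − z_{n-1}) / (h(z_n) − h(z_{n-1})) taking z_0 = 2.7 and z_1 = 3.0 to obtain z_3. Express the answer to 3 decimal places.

h(2.7) = -5.40700, h(3.0) = 1.10000
z_2 = 3.00000 − 1.10000·(3.00000 − 2.70000) / (1.10000 − (-5.40700)) = 3.00000 − (0.33000)/(6.50700) = 2.94929
h(2.94929) = -0.10935
z_3 = 2.94929 − (-0.10935)·(2.94929 − 3.00000) / (-0.10935 − 1.10000) = 2.94929 − (0.00555)/(-1.20935) = 2.95387

2.954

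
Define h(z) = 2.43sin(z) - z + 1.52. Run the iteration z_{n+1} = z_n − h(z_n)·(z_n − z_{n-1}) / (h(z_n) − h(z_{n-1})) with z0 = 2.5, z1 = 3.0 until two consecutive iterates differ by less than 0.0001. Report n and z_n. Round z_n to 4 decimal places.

h(2.5) = 0.474287, h(3.0) = -1.137078
z2 = 3.000000 − (-1.137078)·(0.500000)/(-1.611366) = 2.647169;  |Δ| = 0.352831
h(2.647169) = 0.025924
z3 = 2.647169 − 0.025924·(-0.352831)/(1.163003) = 2.655034;  |Δ| = 0.007865
h(2.655034) = 0.001201
z4 = 2.655034 − 0.001201·(0.007865)/(-0.024723) = 2.655416;  |Δ| = 0.000382
h(2.655416) = -0.000002
z5 = 2.655416 − (-0.000002)·(0.000382)/(-0.001203) = 2.655416;  |Δ| = 0.000001
|z5 − z4| = 0.000001 < 0.0001

n = 5, z_n = 2.6554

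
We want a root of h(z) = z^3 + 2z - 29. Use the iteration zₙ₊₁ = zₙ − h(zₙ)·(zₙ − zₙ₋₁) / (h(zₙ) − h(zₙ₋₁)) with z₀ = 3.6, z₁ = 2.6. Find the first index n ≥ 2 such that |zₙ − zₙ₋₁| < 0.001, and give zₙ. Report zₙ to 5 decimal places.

h(3.6) = 24.8560000, h(2.6) = -6.2240000
z₂ = 2.6000000 − (-6.2240000)·(-1.0000000)/(-31.0800000) = 2.8002574;  |Δ| = 0.2002574
h(2.8002574) = -1.4414306
z₃ = 2.8002574 − (-1.4414306)·(0.2002574)/(4.7825694) = 2.8606135;  |Δ| = 0.0603561
h(2.8606135) = 0.1299403
z₄ = 2.8606135 − 0.1299403·(0.0603561)/(1.5713709) = 2.8556225;  |Δ| = 0.0049910
h(2.8556225) = -0.0023533
z₅ = 2.8556225 − (-0.0023533)·(-0.0049910)/(-0.1322936) = 2.8557113;  |Δ| = 0.0000888
|z₅ − z₄| = 0.0000888 < 0.001

n = 5, zₙ = 2.85571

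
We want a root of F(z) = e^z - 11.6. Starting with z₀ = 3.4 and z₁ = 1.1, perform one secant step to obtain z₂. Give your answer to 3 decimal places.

F(3.4) = 18.36410, F(1.1) = -8.59583
z₂ = 1.10000 − (-8.59583)·(1.10000 − 3.40000) / (-8.59583 − 18.36410) = 1.10000 − (19.77042)/(-26.95993) = 1.83333

1.833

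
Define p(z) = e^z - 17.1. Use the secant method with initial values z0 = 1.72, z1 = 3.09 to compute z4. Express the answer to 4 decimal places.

2.8406

p(1.72) = -11.515472, p(3.09) = 4.877078
z2 = 3.090000 − 4.877078·(3.090000 − 1.720000) / (4.877078 − (-11.515472)) = 3.090000 − (6.681597)/(16.392550) = 2.682400
p(2.682400) = -2.479855
z3 = 2.682400 − (-2.479855)·(2.682400 − 3.090000) / (-2.479855 − 4.877078) = 2.682400 − (1.010788)/(-7.356933) = 2.819793
p(2.819793) = -0.326623
z4 = 2.819793 − (-0.326623)·(2.819793 − 2.682400) / (-0.326623 − (-2.479855)) = 2.819793 − (-0.044876)/(2.153232) = 2.840634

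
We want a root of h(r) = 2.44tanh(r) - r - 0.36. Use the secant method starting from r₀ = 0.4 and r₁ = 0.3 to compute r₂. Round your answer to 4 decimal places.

0.2563

h(0.4) = 0.167075, h(0.3) = 0.050803
r₂ = 0.300000 − 0.050803·(0.300000 − 0.400000) / (0.050803 − 0.167075) = 0.300000 − (-0.005080)/(-0.116273) = 0.256307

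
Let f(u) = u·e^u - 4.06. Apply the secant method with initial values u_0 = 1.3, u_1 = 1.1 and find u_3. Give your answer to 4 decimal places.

f(1.3) = 0.710086, f(1.1) = -0.755417
u_2 = 1.100000 − (-0.755417)·(1.100000 − 1.300000) / (-0.755417 − 0.710086) = 1.100000 − (0.151083)/(-1.465503) = 1.203093
f(1.203093) = -0.053215
u_3 = 1.203093 − (-0.053215)·(1.203093 − 1.100000) / (-0.053215 − (-0.755417)) = 1.203093 − (-0.005486)/(0.702202) = 1.210906

1.2109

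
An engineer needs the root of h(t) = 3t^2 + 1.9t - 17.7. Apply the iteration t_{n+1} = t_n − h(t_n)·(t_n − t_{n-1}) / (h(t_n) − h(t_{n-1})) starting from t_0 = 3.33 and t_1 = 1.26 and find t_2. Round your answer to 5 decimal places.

h(3.33) = 21.8937000, h(1.26) = -10.5432000
t_2 = 1.2600000 − (-10.5432000)·(1.2600000 − 3.3300000) / (-10.5432000 − 21.8937000) = 1.2600000 − (21.8244240)/(-32.4369000) = 1.9328271

1.93283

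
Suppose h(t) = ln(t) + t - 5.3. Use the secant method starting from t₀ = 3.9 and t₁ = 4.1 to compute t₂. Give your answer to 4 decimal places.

3.9312

h(3.9) = -0.039023, h(4.1) = 0.210987
t₂ = 4.100000 − 0.210987·(4.100000 − 3.900000) / (0.210987 − (-0.039023)) = 4.100000 − (0.042197)/(0.250010) = 3.931217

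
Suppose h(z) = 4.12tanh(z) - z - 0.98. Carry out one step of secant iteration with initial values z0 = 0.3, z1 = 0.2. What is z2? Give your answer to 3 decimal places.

h(0.3) = -0.07979, h(0.2) = -0.36681
z2 = 0.20000 − (-0.36681)·(0.20000 − 0.30000) / (-0.36681 − (-0.07979)) = 0.20000 − (0.03668)/(-0.28702) = 0.32780

0.328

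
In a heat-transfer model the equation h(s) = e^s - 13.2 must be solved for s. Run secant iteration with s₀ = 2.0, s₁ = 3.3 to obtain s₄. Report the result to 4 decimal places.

h(2.0) = -5.810944, h(3.3) = 13.912639
s₂ = 3.300000 − 13.912639·(3.300000 − 2.000000) / (13.912639 − (-5.810944)) = 3.300000 − (18.086431)/(19.723583) = 2.383005
h(2.383005) = -2.362582
s₃ = 2.383005 − (-2.362582)·(2.383005 − 3.300000) / (-2.362582 − 13.912639) = 2.383005 − (2.166476)/(-16.275221) = 2.516120
h(2.516120) = -0.819535
s₄ = 2.516120 − (-0.819535)·(2.516120 − 2.383005) / (-0.819535 − (-2.362582)) = 2.516120 − (-0.109092)/(1.543046) = 2.586819

2.5868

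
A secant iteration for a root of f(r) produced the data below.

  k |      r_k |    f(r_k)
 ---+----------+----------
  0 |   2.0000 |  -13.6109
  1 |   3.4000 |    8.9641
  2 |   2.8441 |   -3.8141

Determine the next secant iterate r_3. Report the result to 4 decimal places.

r_3 = 2.8441 − (-3.8141)·(2.8441 − 3.4000) / (-3.8141 − 8.9641)
   = 2.8441 − (2.120258)/(-12.778200) = 3.010028

3.0100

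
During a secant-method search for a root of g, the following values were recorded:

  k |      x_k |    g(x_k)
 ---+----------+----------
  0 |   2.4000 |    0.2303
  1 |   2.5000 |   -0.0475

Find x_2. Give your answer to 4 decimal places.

x_2 = 2.5000 − (-0.0475)·(2.5000 − 2.4000) / (-0.0475 − 0.2303)
   = 2.5000 − (-0.004750)/(-0.277800) = 2.482901

2.4829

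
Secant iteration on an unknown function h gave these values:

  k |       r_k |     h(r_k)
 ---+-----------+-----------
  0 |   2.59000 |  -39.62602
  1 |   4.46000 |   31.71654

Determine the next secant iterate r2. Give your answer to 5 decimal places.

3.62866

r2 = 4.46000 − 31.71654·(4.46000 − 2.59000) / (31.71654 − (-39.62602))
   = 4.46000 − (59.3099298)/(71.3425600) = 3.6286599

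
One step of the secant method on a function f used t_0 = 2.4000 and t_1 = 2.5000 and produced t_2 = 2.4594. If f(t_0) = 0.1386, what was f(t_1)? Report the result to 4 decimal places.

-0.0947

The secant line through (2.4000, 0.1386) and (2.5000, f(t_1)) crosses zero at t_2 = 2.4594.
So (2.4000, 0.1386), (2.5000, f(t_1)), (2.4594, 0) are collinear:
f(t_1) = 0.1386 · (2.5000 − 2.4594) / (2.4000 − 2.4594) = 0.1386 · (0.040600)/(-0.059400) = -0.094733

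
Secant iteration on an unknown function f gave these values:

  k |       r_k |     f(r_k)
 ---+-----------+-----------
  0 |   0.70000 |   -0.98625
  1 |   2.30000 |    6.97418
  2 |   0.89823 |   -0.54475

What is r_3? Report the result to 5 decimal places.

r_3 = 0.89823 − (-0.54475)·(0.89823 − 2.30000) / (-0.54475 − 6.97418)
   = 0.89823 − (0.7636142)/(-7.5189300) = 0.9997889

0.99979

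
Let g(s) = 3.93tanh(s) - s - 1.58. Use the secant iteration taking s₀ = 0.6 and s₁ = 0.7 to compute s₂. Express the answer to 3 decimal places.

0.642

g(0.6) = -0.06940, g(0.7) = 0.09517
s₂ = 0.70000 − 0.09517·(0.70000 − 0.60000) / (0.09517 − (-0.06940)) = 0.70000 − (0.00952)/(0.16456) = 0.64217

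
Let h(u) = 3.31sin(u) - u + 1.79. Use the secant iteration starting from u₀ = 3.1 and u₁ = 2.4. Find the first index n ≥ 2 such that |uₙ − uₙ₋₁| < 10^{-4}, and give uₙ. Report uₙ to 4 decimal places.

n = 5, uₙ = 2.8239

h(3.1) = -1.172368, h(2.4) = 1.625783
u₂ = 2.400000 − 1.625783·(-0.700000)/(2.798151) = 2.806714;  |Δ| = 0.406714
h(2.806714) = 0.071131
u₃ = 2.806714 − 0.071131·(0.406714)/(-1.554652) = 2.825323;  |Δ| = 0.018609
h(2.825323) = -0.005836
u₄ = 2.825323 − (-0.005836)·(0.018609)/(-0.076967) = 2.823912;  |Δ| = 0.001411
h(2.823912) = 0.000013
u₅ = 2.823912 − 0.000013·(-0.001411)/(0.005849) = 2.823915;  |Δ| = 0.000003
|u₅ − u₄| = 0.000003 < 10^{-4}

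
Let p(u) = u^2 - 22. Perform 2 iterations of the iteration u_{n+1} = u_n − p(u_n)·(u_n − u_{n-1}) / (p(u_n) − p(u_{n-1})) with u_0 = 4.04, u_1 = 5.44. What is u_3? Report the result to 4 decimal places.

4.6866

p(4.04) = -5.678400, p(5.44) = 7.593600
u_2 = 5.440000 − 7.593600·(5.440000 − 4.040000) / (7.593600 − (-5.678400)) = 5.440000 − (10.631040)/(13.272000) = 4.638987
p(4.638987) = -0.479796
u_3 = 4.638987 − (-0.479796)·(4.638987 − 5.440000) / (-0.479796 − 7.593600) = 4.638987 − (0.384323)/(-8.073396) = 4.686591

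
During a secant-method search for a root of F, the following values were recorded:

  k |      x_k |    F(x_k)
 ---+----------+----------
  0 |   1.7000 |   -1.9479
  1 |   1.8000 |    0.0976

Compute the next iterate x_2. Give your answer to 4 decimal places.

1.7952

x_2 = 1.8000 − 0.0976·(1.8000 − 1.7000) / (0.0976 − (-1.9479))
   = 1.8000 − (0.009760)/(2.045500) = 1.795229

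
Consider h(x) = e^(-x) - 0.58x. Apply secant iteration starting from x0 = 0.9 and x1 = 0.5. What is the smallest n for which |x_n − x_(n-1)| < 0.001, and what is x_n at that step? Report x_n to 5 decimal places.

h(0.9) = -0.1154303, h(0.5) = 0.3165307
x2 = 0.5000000 − 0.3165307·(-0.4000000)/(0.4319610) = 0.7931104;  |Δ| = 0.2931104
h(0.7931104) = -0.0075687
x3 = 0.7931104 − (-0.0075687)·(0.2931104)/(-0.3240993) = 0.7862654;  |Δ| = 0.0068450
h(0.7862654) = -0.0004910
x4 = 0.7862654 − (-0.0004910)·(-0.0068450)/(0.0070776) = 0.7857905;  |Δ| = 0.0004749
|x4 − x3| = 0.0004749 < 0.001

n = 4, x_n = 0.78579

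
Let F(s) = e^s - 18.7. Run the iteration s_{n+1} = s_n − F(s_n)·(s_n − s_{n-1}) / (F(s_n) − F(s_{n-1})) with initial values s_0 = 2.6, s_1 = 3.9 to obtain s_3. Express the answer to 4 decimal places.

F(2.6) = -5.236262, F(3.9) = 30.702449
s_2 = 3.900000 − 30.702449·(3.900000 − 2.600000) / (30.702449 − (-5.236262)) = 3.900000 − (39.913184)/(35.938711) = 2.789410
F(2.789410) = -2.428588
s_3 = 2.789410 − (-2.428588)·(2.789410 − 3.900000) / (-2.428588 − 30.702449) = 2.789410 − (2.697166)/(-33.131037) = 2.870819

2.8708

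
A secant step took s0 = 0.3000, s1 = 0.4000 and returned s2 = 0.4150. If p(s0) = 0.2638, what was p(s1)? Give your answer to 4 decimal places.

0.0344

The secant line through (0.3000, 0.2638) and (0.4000, p(s1)) crosses zero at s2 = 0.4150.
So (0.3000, 0.2638), (0.4000, p(s1)), (0.4150, 0) are collinear:
p(s1) = 0.2638 · (0.4000 − 0.4150) / (0.3000 − 0.4150) = 0.2638 · (-0.015000)/(-0.115000) = 0.034409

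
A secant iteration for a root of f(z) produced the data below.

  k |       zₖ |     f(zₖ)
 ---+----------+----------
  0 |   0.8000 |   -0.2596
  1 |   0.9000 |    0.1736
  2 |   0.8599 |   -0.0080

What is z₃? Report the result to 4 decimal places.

0.8617

z₃ = 0.8599 − (-0.0080)·(0.8599 − 0.9000) / (-0.0080 − 0.1736)
   = 0.8599 − (0.000321)/(-0.181600) = 0.861667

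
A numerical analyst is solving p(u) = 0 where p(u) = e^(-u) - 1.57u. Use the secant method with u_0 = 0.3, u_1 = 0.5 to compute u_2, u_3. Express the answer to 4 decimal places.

p(0.3) = 0.269818, p(0.5) = -0.178469
u_2 = 0.500000 − (-0.178469)·(0.500000 − 0.300000) / (-0.178469 − 0.269818) = 0.500000 − (-0.035694)/(-0.448288) = 0.420377
p(0.420377) = -0.003193
u_3 = 0.420377 − (-0.003193)·(0.420377 − 0.500000) / (-0.003193 − (-0.178469)) = 0.420377 − (0.000254)/(0.175276) = 0.418927

0.4204, 0.4189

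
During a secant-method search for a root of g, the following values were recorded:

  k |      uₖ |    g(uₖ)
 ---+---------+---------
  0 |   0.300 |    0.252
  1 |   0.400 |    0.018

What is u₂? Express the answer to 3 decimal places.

0.408

u₂ = 0.400 − 0.018·(0.400 − 0.300) / (0.018 − 0.252)
   = 0.400 − (0.00180)/(-0.23400) = 0.40769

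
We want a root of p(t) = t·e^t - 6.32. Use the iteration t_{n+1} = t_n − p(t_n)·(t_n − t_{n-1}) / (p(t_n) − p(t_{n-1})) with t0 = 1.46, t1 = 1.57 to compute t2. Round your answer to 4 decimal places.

p(1.46) = -0.033299, p(1.57) = 1.226438
t2 = 1.570000 − 1.226438·(1.570000 − 1.460000) / (1.226438 − (-0.033299)) = 1.570000 − (0.134908)/(1.259737) = 1.462908

1.4629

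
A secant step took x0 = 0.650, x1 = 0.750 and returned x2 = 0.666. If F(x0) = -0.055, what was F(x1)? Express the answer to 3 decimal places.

0.289

The secant line through (0.650, -0.055) and (0.750, F(x1)) crosses zero at x2 = 0.666.
So (0.650, -0.055), (0.750, F(x1)), (0.666, 0) are collinear:
F(x1) = -0.055 · (0.750 − 0.666) / (0.650 − 0.666) = -0.055 · (0.08400)/(-0.01600) = 0.28875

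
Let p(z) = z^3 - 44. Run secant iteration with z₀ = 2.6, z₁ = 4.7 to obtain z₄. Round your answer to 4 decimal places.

p(2.6) = -26.424000, p(4.7) = 59.823000
z₂ = 4.700000 − 59.823000·(4.700000 − 2.600000) / (59.823000 − (-26.424000)) = 4.700000 − (125.628300)/(86.247000) = 3.243389
p(3.243389) = -9.880925
z₃ = 3.243389 − (-9.880925)·(3.243389 − 4.700000) / (-9.880925 − 59.823000) = 3.243389 − (14.392660)/(-69.703925) = 3.449872
p(3.449872) = -2.940941
z₄ = 3.449872 − (-2.940941)·(3.449872 − 3.243389) / (-2.940941 − (-9.880925)) = 3.449872 − (-0.607254)/(6.939983) = 3.537373

3.5374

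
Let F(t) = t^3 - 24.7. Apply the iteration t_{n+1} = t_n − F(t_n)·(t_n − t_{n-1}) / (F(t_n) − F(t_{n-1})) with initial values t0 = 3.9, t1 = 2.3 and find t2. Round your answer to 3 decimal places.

F(3.9) = 34.61900, F(2.3) = -12.53300
t2 = 2.30000 − (-12.53300)·(2.30000 − 3.90000) / (-12.53300 − 34.61900) = 2.30000 − (20.05280)/(-47.15200) = 2.72528

2.725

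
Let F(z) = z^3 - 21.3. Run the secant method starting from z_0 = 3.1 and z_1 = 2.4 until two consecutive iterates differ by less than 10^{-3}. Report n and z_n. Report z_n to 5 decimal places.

F(3.1) = 8.4910000, F(2.4) = -7.4760000
z_2 = 2.4000000 − (-7.4760000)·(-0.7000000)/(-15.9670000) = 2.7277510;  |Δ| = 0.3277510
F(2.7277510) = -1.0038266
z_3 = 2.7277510 − (-1.0038266)·(0.3277510)/(6.4721734) = 2.7785848;  |Δ| = 0.0508338
F(2.7785848) = 0.1521567
z_4 = 2.7785848 − 0.1521567·(0.0508338)/(1.1559833) = 2.7718938;  |Δ| = 0.0066910
F(2.7718938) = -0.0024451
z_5 = 2.7718938 − (-0.0024451)·(-0.0066910)/(-0.1546017) = 2.7719996;  |Δ| = 0.0001058
|z_5 − z_4| = 0.0001058 < 10^{-3}

n = 5, z_n = 2.77200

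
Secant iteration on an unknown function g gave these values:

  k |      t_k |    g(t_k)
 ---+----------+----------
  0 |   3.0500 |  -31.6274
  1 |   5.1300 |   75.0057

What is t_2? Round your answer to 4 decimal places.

3.6669

t_2 = 5.1300 − 75.0057·(5.1300 − 3.0500) / (75.0057 − (-31.6274))
   = 5.1300 − (156.011856)/(106.633100) = 3.666928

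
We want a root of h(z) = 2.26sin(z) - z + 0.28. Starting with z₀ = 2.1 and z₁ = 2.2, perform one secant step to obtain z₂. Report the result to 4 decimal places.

h(2.1) = 0.130853, h(2.2) = -0.092798
z₂ = 2.200000 − (-0.092798)·(2.200000 − 2.100000) / (-0.092798 − 0.130853) = 2.200000 − (-0.009280)/(-0.223651) = 2.158508

2.1585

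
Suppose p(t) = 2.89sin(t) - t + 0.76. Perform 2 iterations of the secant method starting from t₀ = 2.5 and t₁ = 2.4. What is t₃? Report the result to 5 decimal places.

2.49686

p(2.5) = -0.0104155, p(2.4) = 0.3120886
t₂ = 2.4000000 − 0.3120886·(2.4000000 − 2.5000000) / (0.3120886 − (-0.0104155)) = 2.4000000 − (-0.0312089)/(0.3225041) = 2.4967704
p(2.4967704) = 0.0002825
t₃ = 2.4967704 − 0.0002825·(2.4967704 − 2.4000000) / (0.0002825 − 0.3120886) = 2.4967704 − (0.0000273)/(-0.3118061) = 2.4968581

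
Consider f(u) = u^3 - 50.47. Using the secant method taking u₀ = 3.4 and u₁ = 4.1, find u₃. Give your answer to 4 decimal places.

3.6923

f(3.4) = -11.166000, f(4.1) = 18.451000
u₂ = 4.100000 − 18.451000·(4.100000 − 3.400000) / (18.451000 − (-11.166000)) = 4.100000 − (12.915700)/(29.617000) = 3.663909
f(3.663909) = -1.284836
u₃ = 3.663909 − (-1.284836)·(3.663909 − 4.100000) / (-1.284836 − 18.451000) = 3.663909 − (0.560305)/(-19.735836) = 3.692299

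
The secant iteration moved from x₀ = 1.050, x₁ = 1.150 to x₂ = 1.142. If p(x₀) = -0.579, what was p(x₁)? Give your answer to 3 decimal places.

0.050

The secant line through (1.050, -0.579) and (1.150, p(x₁)) crosses zero at x₂ = 1.142.
So (1.050, -0.579), (1.150, p(x₁)), (1.142, 0) are collinear:
p(x₁) = -0.579 · (1.150 − 1.142) / (1.050 − 1.142) = -0.579 · (0.00800)/(-0.09200) = 0.05035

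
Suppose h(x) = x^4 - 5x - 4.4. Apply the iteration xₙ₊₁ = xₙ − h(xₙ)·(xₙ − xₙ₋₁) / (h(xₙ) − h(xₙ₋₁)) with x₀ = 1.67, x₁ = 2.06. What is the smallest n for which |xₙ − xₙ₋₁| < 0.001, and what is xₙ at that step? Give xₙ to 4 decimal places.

h(1.67) = -4.972037, h(2.06) = 3.308141
x₂ = 2.060000 − 3.308141·(0.390000)/(8.280178) = 1.904185;  |Δ| = 0.155815
h(1.904185) = -0.773623
x₃ = 1.904185 − (-0.773623)·(-0.155815)/(-4.081764) = 1.933717;  |Δ| = 0.029532
h(1.933717) = -0.086510
x₄ = 1.933717 − (-0.086510)·(0.029532)/(0.687113) = 1.937435;  |Δ| = 0.003718
h(1.937435) = 0.002749
x₅ = 1.937435 − 0.002749·(0.003718)/(0.089259) = 1.937321;  |Δ| = 0.000115
|x₅ − x₄| = 0.000115 < 0.001

n = 5, xₙ = 1.9373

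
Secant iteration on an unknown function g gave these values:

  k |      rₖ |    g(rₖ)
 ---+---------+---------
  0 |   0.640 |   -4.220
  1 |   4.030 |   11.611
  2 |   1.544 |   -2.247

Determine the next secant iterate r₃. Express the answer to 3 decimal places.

1.947

r₃ = 1.544 − (-2.247)·(1.544 − 4.030) / (-2.247 − 11.611)
   = 1.544 − (5.58604)/(-13.85800) = 1.94709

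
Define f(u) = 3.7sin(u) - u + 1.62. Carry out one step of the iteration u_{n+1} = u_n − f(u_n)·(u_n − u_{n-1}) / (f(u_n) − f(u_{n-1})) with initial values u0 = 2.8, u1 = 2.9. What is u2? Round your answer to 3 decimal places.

2.813

f(2.8) = 0.05946, f(2.9) = -0.39478
u2 = 2.90000 − (-0.39478)·(2.90000 − 2.80000) / (-0.39478 − 0.05946) = 2.90000 − (-0.03948)/(-0.45423) = 2.81309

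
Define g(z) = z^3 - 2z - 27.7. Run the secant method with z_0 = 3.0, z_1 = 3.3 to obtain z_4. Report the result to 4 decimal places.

g(3.0) = -6.700000, g(3.3) = 1.637000
z_2 = 3.300000 − 1.637000·(3.300000 − 3.000000) / (1.637000 − (-6.700000)) = 3.300000 − (0.491100)/(8.337000) = 3.241094
g(3.241094) = -0.135502
z_3 = 3.241094 − (-0.135502)·(3.241094 − 3.300000) / (-0.135502 − 1.637000) = 3.241094 − (0.007982)/(-1.772502) = 3.245597
g(3.245597) = -0.002398
z_4 = 3.245597 − (-0.002398)·(3.245597 − 3.241094) / (-0.002398 − (-0.135502)) = 3.245597 − (-0.000011)/(0.133104) = 3.245678

3.2457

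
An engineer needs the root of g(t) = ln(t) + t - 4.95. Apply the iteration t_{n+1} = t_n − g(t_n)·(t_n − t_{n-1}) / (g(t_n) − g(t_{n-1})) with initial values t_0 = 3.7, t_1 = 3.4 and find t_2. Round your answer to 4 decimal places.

g(3.7) = 0.058333, g(3.4) = -0.326225
t_2 = 3.400000 − (-0.326225)·(3.400000 − 3.700000) / (-0.326225 − 0.058333) = 3.400000 − (0.097867)/(-0.384557) = 3.654494

3.6545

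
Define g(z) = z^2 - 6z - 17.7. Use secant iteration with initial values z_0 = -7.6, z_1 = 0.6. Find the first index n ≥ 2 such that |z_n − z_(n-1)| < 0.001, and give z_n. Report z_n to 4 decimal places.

g(-7.6) = 85.660000, g(0.6) = -20.940000
z_2 = 0.600000 − (-20.940000)·(8.200000)/(-106.600000) = -1.010769;  |Δ| = 1.610769
g(-1.010769) = -10.613730
z_3 = -1.010769 − (-10.613730)·(-1.610769)/(10.326270) = -2.666379;  |Δ| = 1.655609
g(-2.666379) = 5.407847
z_4 = -2.666379 − 5.407847·(-1.655609)/(16.021578) = -2.107552;  |Δ| = 0.558827
g(-2.107552) = -0.612911
z_5 = -2.107552 − (-0.612911)·(0.558827)/(-6.020759) = -2.164440;  |Δ| = 0.056888
g(-2.164440) = -0.028554
z_6 = -2.164440 − (-0.028554)·(-0.056888)/(0.584357) = -2.167220;  |Δ| = 0.002780
g(-2.167220) = 0.000166
z_7 = -2.167220 − 0.000166·(-0.002780)/(0.028720) = -2.167204;  |Δ| = 0.000016
|z_7 − z_6| = 0.000016 < 0.001

n = 7, z_n = -2.1672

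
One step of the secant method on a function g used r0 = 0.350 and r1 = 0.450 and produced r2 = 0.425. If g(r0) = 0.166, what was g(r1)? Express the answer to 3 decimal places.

The secant line through (0.350, 0.166) and (0.450, g(r1)) crosses zero at r2 = 0.425.
So (0.350, 0.166), (0.450, g(r1)), (0.425, 0) are collinear:
g(r1) = 0.166 · (0.450 − 0.425) / (0.350 − 0.425) = 0.166 · (0.02500)/(-0.07500) = -0.05533

-0.055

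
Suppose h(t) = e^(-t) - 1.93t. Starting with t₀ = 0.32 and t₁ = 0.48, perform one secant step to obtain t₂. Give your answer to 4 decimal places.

0.3617

h(0.32) = 0.108549, h(0.48) = -0.307617
t₂ = 0.480000 − (-0.307617)·(0.480000 − 0.320000) / (-0.307617 − 0.108549) = 0.480000 − (-0.049219)/(-0.416166) = 0.361733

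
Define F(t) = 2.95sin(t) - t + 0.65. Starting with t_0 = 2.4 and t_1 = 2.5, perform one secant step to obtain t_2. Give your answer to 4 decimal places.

F(2.4) = 0.242616, F(2.5) = -0.084507
t_2 = 2.500000 − (-0.084507)·(2.500000 − 2.400000) / (-0.084507 − 0.242616) = 2.500000 − (-0.008451)/(-0.327124) = 2.474167

2.4742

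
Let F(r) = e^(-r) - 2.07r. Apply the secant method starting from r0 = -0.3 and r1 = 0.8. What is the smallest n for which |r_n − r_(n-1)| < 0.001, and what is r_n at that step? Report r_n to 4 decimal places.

n = 5, r_n = 0.3429

F(-0.3) = 1.970859, F(0.8) = -1.206671
r2 = 0.800000 − (-1.206671)·(1.100000)/(-3.177530) = 0.382274;  |Δ| = 0.417726
F(0.382274) = -0.108998
r3 = 0.382274 − (-0.108998)·(-0.417726)/(1.097673) = 0.340794;  |Δ| = 0.041480
F(0.340794) = 0.005763
r4 = 0.340794 − 0.005763·(-0.041480)/(0.114761) = 0.342877;  |Δ| = 0.002083
F(0.342877) = -0.000029
r5 = 0.342877 − (-0.000029)·(0.002083)/(-0.005791) = 0.342866;  |Δ| = 0.000010
|r5 − r4| = 0.000010 < 0.001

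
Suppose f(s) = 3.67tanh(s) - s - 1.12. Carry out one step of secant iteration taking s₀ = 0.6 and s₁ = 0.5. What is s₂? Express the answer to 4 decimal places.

f(0.6) = 0.250972, f(0.5) = 0.075970
s₂ = 0.500000 − 0.075970·(0.500000 − 0.600000) / (0.075970 − 0.250972) = 0.500000 − (-0.007597)/(-0.175002) = 0.456589

0.4566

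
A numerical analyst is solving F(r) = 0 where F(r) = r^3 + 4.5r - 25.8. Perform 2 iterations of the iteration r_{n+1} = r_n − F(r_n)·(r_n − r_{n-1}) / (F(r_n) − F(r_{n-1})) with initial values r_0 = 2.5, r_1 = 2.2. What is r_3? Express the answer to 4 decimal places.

2.4534

F(2.5) = 1.075000, F(2.2) = -5.252000
r_2 = 2.200000 − (-5.252000)·(2.200000 − 2.500000) / (-5.252000 − 1.075000) = 2.200000 − (1.575600)/(-6.327000) = 2.449028
F(2.449028) = -0.090746
r_3 = 2.449028 − (-0.090746)·(2.449028 − 2.200000) / (-0.090746 − (-5.252000)) = 2.449028 − (-0.022598)/(5.161254) = 2.453406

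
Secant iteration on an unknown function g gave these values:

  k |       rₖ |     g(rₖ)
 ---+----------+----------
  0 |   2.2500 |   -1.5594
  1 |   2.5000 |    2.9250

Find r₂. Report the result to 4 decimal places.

r₂ = 2.5000 − 2.9250·(2.5000 − 2.2500) / (2.9250 − (-1.5594))
   = 2.5000 − (0.731250)/(4.484400) = 2.336935

2.3369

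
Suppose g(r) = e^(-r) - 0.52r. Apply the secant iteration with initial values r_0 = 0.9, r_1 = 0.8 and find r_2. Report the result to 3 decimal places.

g(0.9) = -0.06143, g(0.8) = 0.03333
r_2 = 0.80000 − 0.03333·(0.80000 − 0.90000) / (0.03333 − (-0.06143)) = 0.80000 − (-0.00333)/(0.09476) = 0.83517

0.835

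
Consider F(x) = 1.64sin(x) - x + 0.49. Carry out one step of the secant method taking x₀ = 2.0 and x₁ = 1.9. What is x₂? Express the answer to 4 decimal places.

1.9883

F(2.0) = -0.018752, F(1.9) = 0.141932
x₂ = 1.900000 − 0.141932·(1.900000 − 2.000000) / (0.141932 − (-0.018752)) = 1.900000 − (-0.014193)/(0.160684) = 1.988330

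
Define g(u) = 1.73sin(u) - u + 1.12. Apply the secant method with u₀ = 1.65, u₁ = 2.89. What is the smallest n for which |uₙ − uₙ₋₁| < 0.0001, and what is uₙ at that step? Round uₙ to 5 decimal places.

g(1.65) = 1.1945765, g(2.89) = -1.3393221
u₂ = 2.8900000 − (-1.3393221)·(1.2400000)/(-2.5338986) = 2.2345833;  |Δ| = 0.6554167
g(2.2345833) = 0.2480766
u₃ = 2.2345833 − 0.2480766·(-0.6554167)/(1.5873987) = 2.3370110;  |Δ| = 0.1024277
g(2.3370110) = 0.0295243
u₄ = 2.3370110 − 0.0295243·(0.1024277)/(-0.2185523) = 2.3508480;  |Δ| = 0.0138370
g(2.3508480) = -0.0010304
u₅ = 2.3508480 − (-0.0010304)·(0.0138370)/(-0.0305547) = 2.3503814;  |Δ| = 0.0004666
g(2.3503814) = 0.0000039
u₆ = 2.3503814 − 0.0000039·(-0.0004666)/(0.0010342) = 2.3503831;  |Δ| = 0.0000017
|u₆ − u₅| = 0.0000017 < 0.0001

n = 6, uₙ = 2.35038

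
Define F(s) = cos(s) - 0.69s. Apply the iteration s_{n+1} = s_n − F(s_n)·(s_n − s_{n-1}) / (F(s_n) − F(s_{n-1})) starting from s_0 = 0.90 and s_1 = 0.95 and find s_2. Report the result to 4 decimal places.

0.9004

F(0.90) = 0.000610, F(0.95) = -0.073817
s_2 = 0.950000 − (-0.073817)·(0.950000 − 0.900000) / (-0.073817 − 0.000610) = 0.950000 − (-0.003691)/(-0.074427) = 0.900410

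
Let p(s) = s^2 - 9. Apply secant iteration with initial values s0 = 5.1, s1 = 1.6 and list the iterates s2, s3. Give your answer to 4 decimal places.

p(5.1) = 17.010000, p(1.6) = -6.440000
s2 = 1.600000 − (-6.440000)·(1.600000 − 5.100000) / (-6.440000 − 17.010000) = 1.600000 − (22.540000)/(-23.450000) = 2.561194
p(2.561194) = -2.440285
s3 = 2.561194 − (-2.440285)·(2.561194 − 1.600000) / (-2.440285 − (-6.440000)) = 2.561194 − (-2.345588)/(3.999715) = 3.147633

2.5612, 3.1476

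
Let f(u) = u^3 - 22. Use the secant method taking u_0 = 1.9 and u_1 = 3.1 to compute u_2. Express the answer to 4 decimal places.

2.6923

f(1.9) = -15.141000, f(3.1) = 7.791000
u_2 = 3.100000 − 7.791000·(3.100000 − 1.900000) / (7.791000 − (-15.141000)) = 3.100000 − (9.349200)/(22.932000) = 2.692308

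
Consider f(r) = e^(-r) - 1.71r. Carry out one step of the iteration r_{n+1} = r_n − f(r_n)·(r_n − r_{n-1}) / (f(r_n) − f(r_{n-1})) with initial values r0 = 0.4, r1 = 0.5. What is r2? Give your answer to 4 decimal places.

f(0.4) = -0.013680, f(0.5) = -0.248469
r2 = 0.500000 − (-0.248469)·(0.500000 − 0.400000) / (-0.248469 − (-0.013680)) = 0.500000 − (-0.024847)/(-0.234789) = 0.394174

0.3942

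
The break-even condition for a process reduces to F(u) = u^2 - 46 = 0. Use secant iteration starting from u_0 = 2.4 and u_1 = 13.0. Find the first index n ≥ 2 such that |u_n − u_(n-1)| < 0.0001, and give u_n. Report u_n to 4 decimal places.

F(2.4) = -40.240000, F(13.0) = 123.000000
u_2 = 13.000000 − 123.000000·(10.600000)/(163.240000) = 5.012987;  |Δ| = 7.987013
F(5.012987) = -20.869961
u_3 = 5.012987 − (-20.869961)·(-7.987013)/(-143.869961) = 6.171593;  |Δ| = 1.158606
F(6.171593) = -7.911435
u_4 = 6.171593 − (-7.911435)·(1.158606)/(12.958526) = 6.878945;  |Δ| = 0.707352
F(6.878945) = 1.319889
u_5 = 6.878945 − 1.319889·(0.707352)/(9.231325) = 6.777809;  |Δ| = 0.101137
F(6.777809) = -0.061311
u_6 = 6.777809 − (-0.061311)·(-0.101137)/(-1.381200) = 6.782298;  |Δ| = 0.004489
F(6.782298) = -0.000434
u_7 = 6.782298 − (-0.000434)·(0.004489)/(0.060877) = 6.782330;  |Δ| = 0.000032
|u_7 − u_6| = 0.000032 < 0.0001

n = 7, u_n = 6.7823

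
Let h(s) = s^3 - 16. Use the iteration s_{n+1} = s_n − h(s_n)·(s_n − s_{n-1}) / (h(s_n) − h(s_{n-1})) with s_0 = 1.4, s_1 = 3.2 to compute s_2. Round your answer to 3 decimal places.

h(1.4) = -13.25600, h(3.2) = 16.76800
s_2 = 3.20000 − 16.76800·(3.20000 − 1.40000) / (16.76800 − (-13.25600)) = 3.20000 − (30.18240)/(30.02400) = 2.19472

2.195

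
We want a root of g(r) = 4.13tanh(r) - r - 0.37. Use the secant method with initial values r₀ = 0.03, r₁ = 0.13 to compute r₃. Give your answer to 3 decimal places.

0.119

g(0.03) = -0.27614, g(0.13) = 0.03390
r₂ = 0.13000 − 0.03390·(0.13000 − 0.03000) / (0.03390 − (-0.27614)) = 0.13000 − (0.00339)/(0.31003) = 0.11907
g(0.11907) = 0.00037
r₃ = 0.11907 − 0.00037·(0.11907 − 0.13000) / (0.00037 − 0.03390) = 0.11907 − (0.00000)/(-0.03353) = 0.11895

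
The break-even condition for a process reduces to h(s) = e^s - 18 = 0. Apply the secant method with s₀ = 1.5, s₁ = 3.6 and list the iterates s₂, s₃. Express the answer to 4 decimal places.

h(1.5) = -13.518311, h(3.6) = 18.598234
s₂ = 3.600000 − 18.598234·(3.600000 − 1.500000) / (18.598234 − (-13.518311)) = 3.600000 − (39.056292)/(32.116545) = 2.383920
h(2.383920) = -7.152660
s₃ = 2.383920 − (-7.152660)·(2.383920 − 3.600000) / (-7.152660 − 18.598234) = 2.383920 − (8.698208)/(-25.750895) = 2.721703

2.3839, 2.7217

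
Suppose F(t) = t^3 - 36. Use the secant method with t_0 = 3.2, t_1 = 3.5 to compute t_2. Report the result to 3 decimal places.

3.296

F(3.2) = -3.23200, F(3.5) = 6.87500
t_2 = 3.50000 − 6.87500·(3.50000 − 3.20000) / (6.87500 − (-3.23200)) = 3.50000 − (2.06250)/(10.10700) = 3.29593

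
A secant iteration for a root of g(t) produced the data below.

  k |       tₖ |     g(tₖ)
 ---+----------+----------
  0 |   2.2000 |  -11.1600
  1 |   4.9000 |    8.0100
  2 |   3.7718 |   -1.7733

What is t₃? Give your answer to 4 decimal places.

t₃ = 3.7718 − (-1.7733)·(3.7718 − 4.9000) / (-1.7733 − 8.0100)
   = 3.7718 − (2.000637)/(-9.783300) = 3.976295

3.9763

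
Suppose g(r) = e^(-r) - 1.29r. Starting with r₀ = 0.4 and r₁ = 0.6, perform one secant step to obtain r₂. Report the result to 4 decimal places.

0.4813

g(0.4) = 0.154320, g(0.6) = -0.225188
r₂ = 0.600000 − (-0.225188)·(0.600000 − 0.400000) / (-0.225188 − 0.154320) = 0.600000 − (-0.045038)/(-0.379508) = 0.481326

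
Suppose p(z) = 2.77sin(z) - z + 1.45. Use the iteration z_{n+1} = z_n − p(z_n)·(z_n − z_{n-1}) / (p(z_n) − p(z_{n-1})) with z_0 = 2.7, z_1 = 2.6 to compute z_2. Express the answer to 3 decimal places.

2.681

p(2.7) = -0.06616, p(2.6) = 0.27794
z_2 = 2.60000 − 0.27794·(2.60000 − 2.70000) / (0.27794 − (-0.06616)) = 2.60000 − (-0.02779)/(0.34410) = 2.68077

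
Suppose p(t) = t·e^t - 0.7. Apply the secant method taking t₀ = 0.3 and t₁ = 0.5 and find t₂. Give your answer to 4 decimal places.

p(0.3) = -0.295042, p(0.5) = 0.124361
t₂ = 0.500000 − 0.124361·(0.500000 − 0.300000) / (0.124361 − (-0.295042)) = 0.500000 − (0.024872)/(0.419403) = 0.440696

0.4407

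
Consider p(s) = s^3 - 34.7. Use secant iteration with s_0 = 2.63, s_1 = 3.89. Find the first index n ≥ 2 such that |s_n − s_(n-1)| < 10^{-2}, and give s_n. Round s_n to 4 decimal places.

p(2.63) = -16.508553, p(3.89) = 24.163869
s_2 = 3.890000 − 24.163869·(1.260000)/(40.672422) = 3.141422;  |Δ| = 0.748578
p(3.141422) = -3.698772
s_3 = 3.141422 − (-3.698772)·(-0.748578)/(-27.862641) = 3.240796;  |Δ| = 0.099374
p(3.240796) = -0.662701
s_4 = 3.240796 − (-0.662701)·(0.099374)/(3.036071) = 3.262487;  |Δ| = 0.021691
p(3.262487) = 0.025327
s_5 = 3.262487 − 0.025327·(0.021691)/(0.688028) = 3.261688;  |Δ| = 0.000798
|s_5 − s_4| = 0.000798 < 10^{-2}

n = 5, s_n = 3.2617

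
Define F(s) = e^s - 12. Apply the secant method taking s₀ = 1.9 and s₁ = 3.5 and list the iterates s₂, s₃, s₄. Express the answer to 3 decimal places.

2.222, 2.370, 2.501

F(1.9) = -5.31411, F(3.5) = 21.11545
s₂ = 3.50000 − 21.11545·(3.50000 − 1.90000) / (21.11545 − (-5.31411)) = 3.50000 − (33.78472)/(26.42956) = 2.22171
F(2.22171) = -2.77694
s₃ = 2.22171 − (-2.77694)·(2.22171 − 3.50000) / (-2.77694 − 21.11545) = 2.22171 − (3.54974)/(-23.89239) = 2.37028
F(2.37028) = -1.29962
s₄ = 2.37028 − (-1.29962)·(2.37028 − 2.22171) / (-1.29962 − (-2.77694)) = 2.37028 − (-0.19309)/(1.47732) = 2.50098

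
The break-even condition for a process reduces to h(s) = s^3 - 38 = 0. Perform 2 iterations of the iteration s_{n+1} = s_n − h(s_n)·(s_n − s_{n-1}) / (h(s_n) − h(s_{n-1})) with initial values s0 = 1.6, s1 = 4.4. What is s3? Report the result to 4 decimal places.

h(1.6) = -33.904000, h(4.4) = 47.184000
s2 = 4.400000 − 47.184000·(4.400000 − 1.600000) / (47.184000 − (-33.904000)) = 4.400000 − (132.115200)/(81.088000) = 2.770718
h(2.770718) = -16.729530
s3 = 2.770718 − (-16.729530)·(2.770718 − 4.400000) / (-16.729530 − 47.184000) = 2.770718 − (27.257118)/(-63.913530) = 3.197187

3.1972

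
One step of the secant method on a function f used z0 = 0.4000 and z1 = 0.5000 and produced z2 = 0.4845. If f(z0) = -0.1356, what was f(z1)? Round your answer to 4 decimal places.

The secant line through (0.4000, -0.1356) and (0.5000, f(z1)) crosses zero at z2 = 0.4845.
So (0.4000, -0.1356), (0.5000, f(z1)), (0.4845, 0) are collinear:
f(z1) = -0.1356 · (0.5000 − 0.4845) / (0.4000 − 0.4845) = -0.1356 · (0.015500)/(-0.084500) = 0.024873

0.0249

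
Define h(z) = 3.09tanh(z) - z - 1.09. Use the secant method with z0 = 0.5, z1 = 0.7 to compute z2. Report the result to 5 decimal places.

h(0.5) = -0.1620580, h(0.7) = 0.0774964
z2 = 0.7000000 − 0.0774964·(0.7000000 − 0.5000000) / (0.0774964 − (-0.1620580)) = 0.7000000 − (0.0154993)/(0.2395544) = 0.6352995

0.63530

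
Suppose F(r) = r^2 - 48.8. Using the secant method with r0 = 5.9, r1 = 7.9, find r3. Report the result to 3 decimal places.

6.981

F(5.9) = -13.99000, F(7.9) = 13.61000
r2 = 7.90000 − 13.61000·(7.90000 − 5.90000) / (13.61000 − (-13.99000)) = 7.90000 − (27.22000)/(27.60000) = 6.91377
F(6.91377) = -0.99981
r3 = 6.91377 − (-0.99981)·(6.91377 − 7.90000) / (-0.99981 − 13.61000) = 6.91377 − (0.98604)/(-14.60981) = 6.98126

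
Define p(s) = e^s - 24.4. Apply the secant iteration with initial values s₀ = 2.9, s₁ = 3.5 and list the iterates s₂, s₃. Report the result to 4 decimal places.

3.1500, 3.1881

p(2.9) = -6.225855, p(3.5) = 8.715452
s₂ = 3.500000 − 8.715452·(3.500000 − 2.900000) / (8.715452 − (-6.225855)) = 3.500000 − (5.229271)/(14.941307) = 3.150012
p(3.150012) = -1.063645
s₃ = 3.150012 − (-1.063645)·(3.150012 − 3.500000) / (-1.063645 − 8.715452) = 3.150012 − (0.372262)/(-9.779097) = 3.188080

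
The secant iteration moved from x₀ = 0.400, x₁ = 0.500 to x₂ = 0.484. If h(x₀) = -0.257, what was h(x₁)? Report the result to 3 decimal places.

The secant line through (0.400, -0.257) and (0.500, h(x₁)) crosses zero at x₂ = 0.484.
So (0.400, -0.257), (0.500, h(x₁)), (0.484, 0) are collinear:
h(x₁) = -0.257 · (0.500 − 0.484) / (0.400 − 0.484) = -0.257 · (0.01600)/(-0.08400) = 0.04895

0.049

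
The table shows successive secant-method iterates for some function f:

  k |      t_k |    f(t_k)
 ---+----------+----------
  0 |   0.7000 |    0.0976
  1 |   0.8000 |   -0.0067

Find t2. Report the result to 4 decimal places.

t2 = 0.8000 − (-0.0067)·(0.8000 − 0.7000) / (-0.0067 − 0.0976)
   = 0.8000 − (-0.000670)/(-0.104300) = 0.793576

0.7936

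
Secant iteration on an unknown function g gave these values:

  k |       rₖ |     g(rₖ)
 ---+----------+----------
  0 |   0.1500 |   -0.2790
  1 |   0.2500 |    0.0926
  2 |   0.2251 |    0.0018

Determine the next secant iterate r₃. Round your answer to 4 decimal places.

r₃ = 0.2251 − 0.0018·(0.2251 − 0.2500) / (0.0018 − 0.0926)
   = 0.2251 − (-0.000045)/(-0.090800) = 0.224606

0.2246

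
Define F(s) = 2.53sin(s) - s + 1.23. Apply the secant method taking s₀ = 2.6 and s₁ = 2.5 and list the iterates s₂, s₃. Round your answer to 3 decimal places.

2.579, 2.579

F(2.6) = -0.06578, F(2.5) = 0.24413
s₂ = 2.50000 − 0.24413·(2.50000 − 2.60000) / (0.24413 − (-0.06578)) = 2.50000 − (-0.02441)/(0.30992) = 2.57877
F(2.57877) = 0.00116
s₃ = 2.57877 − 0.00116·(2.57877 − 2.50000) / (0.00116 − 0.24413) = 2.57877 − (0.00009)/(-0.24297) = 2.57915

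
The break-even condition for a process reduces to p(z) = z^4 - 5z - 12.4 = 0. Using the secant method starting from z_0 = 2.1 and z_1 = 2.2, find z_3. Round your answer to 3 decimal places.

2.199

p(2.1) = -3.45190, p(2.2) = 0.02560
z_2 = 2.20000 − 0.02560·(2.20000 − 2.10000) / (0.02560 − (-3.45190)) = 2.20000 − (0.00256)/(3.47750) = 2.19926
p(2.19926) = -0.00206
z_3 = 2.19926 − (-0.00206)·(2.19926 − 2.20000) / (-0.00206 − 0.02560) = 2.19926 − (0.00000)/(-0.02766) = 2.19932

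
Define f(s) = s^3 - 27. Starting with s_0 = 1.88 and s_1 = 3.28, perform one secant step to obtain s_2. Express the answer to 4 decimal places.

f(1.88) = -20.355328, f(3.28) = 8.287552
s_2 = 3.280000 − 8.287552·(3.280000 − 1.880000) / (8.287552 − (-20.355328)) = 3.280000 − (11.602573)/(28.642880) = 2.874923

2.8749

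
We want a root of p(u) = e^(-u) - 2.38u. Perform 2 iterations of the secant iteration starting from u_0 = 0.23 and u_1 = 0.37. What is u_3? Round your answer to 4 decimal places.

0.3086

p(0.23) = 0.247134, p(0.37) = -0.189866
u_2 = 0.370000 − (-0.189866)·(0.370000 − 0.230000) / (-0.189866 − 0.247134) = 0.370000 − (-0.026581)/(-0.436999) = 0.309173
p(0.309173) = -0.001779
u_3 = 0.309173 − (-0.001779)·(0.309173 − 0.370000) / (-0.001779 − (-0.189866)) = 0.309173 − (0.000108)/(0.188087) = 0.308598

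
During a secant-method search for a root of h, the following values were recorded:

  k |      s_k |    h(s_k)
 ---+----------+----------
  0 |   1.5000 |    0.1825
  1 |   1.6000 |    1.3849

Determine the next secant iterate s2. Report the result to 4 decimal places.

s2 = 1.6000 − 1.3849·(1.6000 − 1.5000) / (1.3849 − 0.1825)
   = 1.6000 − (0.138490)/(1.202400) = 1.484822

1.4848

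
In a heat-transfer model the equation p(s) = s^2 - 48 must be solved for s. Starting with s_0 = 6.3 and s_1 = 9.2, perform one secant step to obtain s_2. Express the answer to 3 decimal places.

6.836

p(6.3) = -8.31000, p(9.2) = 36.64000
s_2 = 9.20000 − 36.64000·(9.20000 − 6.30000) / (36.64000 − (-8.31000)) = 9.20000 − (106.25600)/(44.95000) = 6.83613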